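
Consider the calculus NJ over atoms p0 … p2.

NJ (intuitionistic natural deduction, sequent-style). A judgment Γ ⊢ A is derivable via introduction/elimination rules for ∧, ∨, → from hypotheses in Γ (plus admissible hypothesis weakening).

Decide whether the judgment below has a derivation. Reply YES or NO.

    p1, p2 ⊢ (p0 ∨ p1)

Derivation trace:
[∨I₂] p1, p2 ⊢ (p0 ∨ p1)
  [Wk] p1, p2 ⊢ p1
    [Ax] p1 ⊢ p1

Result: YES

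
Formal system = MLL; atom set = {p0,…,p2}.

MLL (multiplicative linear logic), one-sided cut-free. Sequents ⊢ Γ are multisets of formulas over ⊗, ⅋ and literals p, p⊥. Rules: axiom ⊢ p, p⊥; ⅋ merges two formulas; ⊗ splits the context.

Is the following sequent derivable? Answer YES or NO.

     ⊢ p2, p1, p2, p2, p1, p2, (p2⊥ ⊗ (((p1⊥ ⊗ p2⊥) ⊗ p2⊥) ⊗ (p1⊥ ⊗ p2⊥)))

Derivation trace:
[⊗]  ⊢ p2, p1, p2, p2, p1, p2, (p2⊥ ⊗ (((p1⊥ ⊗ p2⊥) ⊗ p2⊥) ⊗ (p1⊥ ⊗ p2⊥)))
  [Ax]  ⊢ p2, p2⊥
  [⊗]  ⊢ p1, p2, p2, p1, p2, (((p1⊥ ⊗ p2⊥) ⊗ p2⊥) ⊗ (p1⊥ ⊗ p2⊥))
    [⊗]  ⊢ p1, p2, p2, ((p1⊥ ⊗ p2⊥) ⊗ p2⊥)
      [⊗]  ⊢ p1, p2, (p1⊥ ⊗ p2⊥)
        [Ax]  ⊢ p1, p1⊥
        [Ax]  ⊢ p2, p2⊥
      [Ax]  ⊢ p2, p2⊥
    [⊗]  ⊢ p1, p2, (p1⊥ ⊗ p2⊥)
      [Ax]  ⊢ p1, p1⊥
      [Ax]  ⊢ p2, p2⊥

Result: YES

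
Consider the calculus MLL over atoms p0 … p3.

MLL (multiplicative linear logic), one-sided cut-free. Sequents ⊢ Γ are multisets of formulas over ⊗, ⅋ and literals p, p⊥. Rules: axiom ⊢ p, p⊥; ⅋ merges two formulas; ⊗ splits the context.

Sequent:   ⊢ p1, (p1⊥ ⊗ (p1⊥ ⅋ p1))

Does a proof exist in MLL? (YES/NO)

Derivation trace:
[⊗]  ⊢ p1, (p1⊥ ⊗ (p1⊥ ⅋ p1))
  [Ax]  ⊢ p1, p1⊥
  [⅋]  ⊢ (p1⊥ ⅋ p1)
    [Ax]  ⊢ p1, p1⊥

Result: YES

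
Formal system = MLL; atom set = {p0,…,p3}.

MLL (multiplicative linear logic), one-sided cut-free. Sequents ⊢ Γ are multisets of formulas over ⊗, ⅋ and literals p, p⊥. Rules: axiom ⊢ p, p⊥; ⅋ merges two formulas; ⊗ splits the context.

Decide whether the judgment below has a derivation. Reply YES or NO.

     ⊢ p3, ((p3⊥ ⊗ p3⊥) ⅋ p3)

Proof tree:
[⅋]  ⊢ p3, ((p3⊥ ⊗ p3⊥) ⅋ p3)
  [⊗]  ⊢ p3, p3, (p3⊥ ⊗ p3⊥)
    [Ax]  ⊢ p3, p3⊥
    [Ax]  ⊢ p3, p3⊥

Result: YES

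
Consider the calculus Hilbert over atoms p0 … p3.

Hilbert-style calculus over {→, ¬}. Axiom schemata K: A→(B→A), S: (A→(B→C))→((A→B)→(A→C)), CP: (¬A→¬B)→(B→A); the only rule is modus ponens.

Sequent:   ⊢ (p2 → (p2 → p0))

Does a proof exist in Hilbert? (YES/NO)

Search for a countermodel by truth-table:
  v=0000: Γ:[] Δ:[(p2 → (p2 → p0))=T] refutes=False
  v=0001: Γ:[] Δ:[(p2 → (p2 → p0))=T] refutes=False
  v=0010: Γ:[] Δ:[(p2 → (p2 → p0))=F] refutes=True  ← countermodel

Result: NO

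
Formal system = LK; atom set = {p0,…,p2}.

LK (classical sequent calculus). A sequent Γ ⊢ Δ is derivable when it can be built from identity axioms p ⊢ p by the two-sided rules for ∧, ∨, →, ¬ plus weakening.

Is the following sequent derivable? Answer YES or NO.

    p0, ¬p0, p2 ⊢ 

Derivation trace:
[WL] p0, ¬p0, p2 ⊢ 
  [¬L] p0, ¬p0 ⊢ 
    [Ax] p0 ⊢ p0

Result: YES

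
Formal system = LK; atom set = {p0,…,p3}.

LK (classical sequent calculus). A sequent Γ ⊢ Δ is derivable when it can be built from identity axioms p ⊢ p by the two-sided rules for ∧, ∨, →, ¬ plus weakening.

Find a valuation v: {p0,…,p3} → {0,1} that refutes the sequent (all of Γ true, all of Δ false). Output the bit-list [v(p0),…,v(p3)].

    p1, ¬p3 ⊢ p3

Truth-table refutation:
  v=0000: Γ:[p1=F, ¬p3=T] Δ:[p3=F] refutes=False
  v=0001: Γ:[p1=F, ¬p3=F] Δ:[p3=T] refutes=False
  v=0010: Γ:[p1=F, ¬p3=T] Δ:[p3=F] refutes=False
  v=0011: Γ:[p1=F, ¬p3=F] Δ:[p3=T] refutes=False
  v=0100: Γ:[p1=T, ¬p3=T] Δ:[p3=F] refutes=True  ← countermodel

Result: [0, 1, 0, 0]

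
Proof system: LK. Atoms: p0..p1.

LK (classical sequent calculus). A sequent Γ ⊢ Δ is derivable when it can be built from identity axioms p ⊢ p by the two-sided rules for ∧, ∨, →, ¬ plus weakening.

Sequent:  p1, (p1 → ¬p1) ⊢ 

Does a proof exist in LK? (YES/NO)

Derivation (root first):
[→L] p1, (p1 → ¬p1) ⊢ 
  [Ax] p1 ⊢ p1
  [¬L] p1, ¬p1 ⊢ 
    [Ax] p1 ⊢ p1

Result: YES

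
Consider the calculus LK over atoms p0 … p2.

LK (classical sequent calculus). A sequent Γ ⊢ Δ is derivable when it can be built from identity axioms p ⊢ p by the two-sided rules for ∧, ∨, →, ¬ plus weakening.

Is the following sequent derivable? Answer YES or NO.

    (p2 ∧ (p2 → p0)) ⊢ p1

Truth-table refutation:
  v=000: Γ:[(p2 ∧ (p2 → p0))=F] Δ:[p1=F] refutes=False
  v=001: Γ:[(p2 ∧ (p2 → p0))=F] Δ:[p1=F] refutes=False
  v=010: Γ:[(p2 ∧ (p2 → p0))=F] Δ:[p1=T] refutes=False
  v=011: Γ:[(p2 ∧ (p2 → p0))=F] Δ:[p1=T] refutes=False
  v=100: Γ:[(p2 ∧ (p2 → p0))=F] Δ:[p1=F] refutes=False
  v=101: Γ:[(p2 ∧ (p2 → p0))=T] Δ:[p1=F] refutes=True  ← countermodel

Result: NO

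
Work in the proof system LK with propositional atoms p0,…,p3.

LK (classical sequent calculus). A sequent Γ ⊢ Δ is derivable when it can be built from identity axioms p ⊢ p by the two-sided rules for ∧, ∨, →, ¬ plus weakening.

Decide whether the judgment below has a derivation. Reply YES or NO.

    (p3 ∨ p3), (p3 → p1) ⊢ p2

Search for a countermodel by truth-table:
  v=0000: Γ:[(p3 ∨ p3)=F, (p3 → p1)=T] Δ:[p2=F] refutes=False
  v=0001: Γ:[(p3 ∨ p3)=T, (p3 → p1)=F] Δ:[p2=F] refutes=False
  v=0010: Γ:[(p3 ∨ p3)=F, (p3 → p1)=T] Δ:[p2=T] refutes=False
  v=0011: Γ:[(p3 ∨ p3)=T, (p3 → p1)=F] Δ:[p2=T] refutes=False
  v=0100: Γ:[(p3 ∨ p3)=F, (p3 → p1)=T] Δ:[p2=F] refutes=False
  v=0101: Γ:[(p3 ∨ p3)=T, (p3 → p1)=T] Δ:[p2=F] refutes=True  ← countermodel

Result: NO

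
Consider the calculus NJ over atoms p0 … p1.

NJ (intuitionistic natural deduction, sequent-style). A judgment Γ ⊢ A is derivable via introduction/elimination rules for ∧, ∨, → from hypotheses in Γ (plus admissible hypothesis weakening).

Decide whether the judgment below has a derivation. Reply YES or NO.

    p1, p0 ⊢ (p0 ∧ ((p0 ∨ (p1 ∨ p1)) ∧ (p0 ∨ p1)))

Derivation (root first):
[∧I] p1, p0 ⊢ (p0 ∧ ((p0 ∨ (p1 ∨ p1)) ∧ (p0 ∨ p1)))
  [Ax] p0 ⊢ p0
  [∧I] p1 ⊢ ((p0 ∨ (p1 ∨ p1)) ∧ (p0 ∨ p1))
    [∨I₂] p1 ⊢ (p0 ∨ (p1 ∨ p1))
      [∨I₂] p1 ⊢ (p1 ∨ p1)
        [Ax] p1 ⊢ p1
    [∨I₂] p1 ⊢ (p0 ∨ p1)
      [Ax] p1 ⊢ p1

Result: YES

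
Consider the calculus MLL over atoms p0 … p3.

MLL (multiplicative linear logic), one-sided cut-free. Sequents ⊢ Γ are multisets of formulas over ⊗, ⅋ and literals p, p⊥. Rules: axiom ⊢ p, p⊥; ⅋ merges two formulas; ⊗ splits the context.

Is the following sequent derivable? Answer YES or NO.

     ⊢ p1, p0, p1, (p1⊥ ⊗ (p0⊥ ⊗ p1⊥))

Derivation (root first):
[⊗]  ⊢ p1, p0, p1, (p1⊥ ⊗ (p0⊥ ⊗ p1⊥))
  [Ax]  ⊢ p1, p1⊥
  [⊗]  ⊢ p0, p1, (p0⊥ ⊗ p1⊥)
    [Ax]  ⊢ p0, p0⊥
    [Ax]  ⊢ p1, p1⊥

Result: YES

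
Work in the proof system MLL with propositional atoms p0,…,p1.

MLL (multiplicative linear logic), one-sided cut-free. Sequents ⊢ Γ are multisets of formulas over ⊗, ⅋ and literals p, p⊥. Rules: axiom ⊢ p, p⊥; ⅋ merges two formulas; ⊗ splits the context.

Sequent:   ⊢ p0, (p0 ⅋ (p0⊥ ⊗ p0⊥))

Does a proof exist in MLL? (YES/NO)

Derivation trace:
[⅋]  ⊢ p0, (p0 ⅋ (p0⊥ ⊗ p0⊥))
  [⊗]  ⊢ p0, p0, (p0⊥ ⊗ p0⊥)
    [Ax]  ⊢ p0, p0⊥
    [Ax]  ⊢ p0, p0⊥

Result: YES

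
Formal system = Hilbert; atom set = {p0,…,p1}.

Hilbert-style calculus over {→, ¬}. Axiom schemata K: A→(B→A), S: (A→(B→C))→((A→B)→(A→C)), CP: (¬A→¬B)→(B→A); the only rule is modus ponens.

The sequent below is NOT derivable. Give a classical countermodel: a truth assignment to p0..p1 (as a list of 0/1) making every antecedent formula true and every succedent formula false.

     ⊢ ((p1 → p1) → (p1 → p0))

Search for a countermodel by truth-table:
  v=00: Γ:[] Δ:[((p1 → p1) → (p1 → p0))=T] refutes=False
  v=01: Γ:[] Δ:[((p1 → p1) → (p1 → p0))=F] refutes=True  ← countermodel

Result: [0, 1]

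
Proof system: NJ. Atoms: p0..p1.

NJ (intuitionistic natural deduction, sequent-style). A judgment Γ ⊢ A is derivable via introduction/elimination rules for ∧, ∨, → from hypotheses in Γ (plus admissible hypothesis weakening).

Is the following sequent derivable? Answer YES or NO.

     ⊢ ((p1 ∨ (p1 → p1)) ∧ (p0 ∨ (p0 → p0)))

Derivation (root first):
[∧I]  ⊢ ((p1 ∨ (p1 → p1)) ∧ (p0 ∨ (p0 → p0)))
  [∨I₂]  ⊢ (p1 ∨ (p1 → p1))
    [→I]  ⊢ (p1 → p1)
      [Ax] p1 ⊢ p1
  [∨I₂]  ⊢ (p0 ∨ (p0 → p0))
    [→I]  ⊢ (p0 → p0)
      [Ax] p0 ⊢ p0

Result: YES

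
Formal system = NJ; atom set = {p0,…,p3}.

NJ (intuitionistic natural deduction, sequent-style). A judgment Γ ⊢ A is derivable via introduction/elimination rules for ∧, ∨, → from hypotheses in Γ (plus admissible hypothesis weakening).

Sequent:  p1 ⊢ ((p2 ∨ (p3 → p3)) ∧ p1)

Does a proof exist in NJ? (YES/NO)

Derivation trace:
[∧I] p1 ⊢ ((p2 ∨ (p3 → p3)) ∧ p1)
  [∨I₂] p1 ⊢ (p2 ∨ (p3 → p3))
    [Wk] p1 ⊢ (p3 → p3)
      [→I]  ⊢ (p3 → p3)
        [Ax] p3 ⊢ p3
  [Ax] p1 ⊢ p1

Result: YES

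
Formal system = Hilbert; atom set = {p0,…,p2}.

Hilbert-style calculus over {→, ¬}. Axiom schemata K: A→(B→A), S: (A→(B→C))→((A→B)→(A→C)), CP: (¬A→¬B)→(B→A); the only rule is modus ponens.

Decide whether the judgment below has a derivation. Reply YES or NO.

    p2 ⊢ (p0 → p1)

Enumerate valuations to refute Γ ⊢ Δ:
  v=000: Γ:[p2=F] Δ:[(p0 → p1)=T] refutes=False
  v=001: Γ:[p2=T] Δ:[(p0 → p1)=T] refutes=False
  v=010: Γ:[p2=F] Δ:[(p0 → p1)=T] refutes=False
  v=011: Γ:[p2=T] Δ:[(p0 → p1)=T] refutes=False
  v=100: Γ:[p2=F] Δ:[(p0 → p1)=F] refutes=False
  v=101: Γ:[p2=T] Δ:[(p0 → p1)=F] refutes=True  ← countermodel

Result: NO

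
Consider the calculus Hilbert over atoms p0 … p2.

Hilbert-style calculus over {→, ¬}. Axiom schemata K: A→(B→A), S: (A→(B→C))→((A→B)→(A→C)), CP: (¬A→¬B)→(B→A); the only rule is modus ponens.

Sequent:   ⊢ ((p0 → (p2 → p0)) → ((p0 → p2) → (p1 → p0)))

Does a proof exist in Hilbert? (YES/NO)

Enumerate valuations to refute Γ ⊢ Δ:
  v=000: Γ:[] Δ:[((p0 → (p2 → p0)) → ((p0 → p2) → (p1 → p0)))=T] refutes=False
  v=001: Γ:[] Δ:[((p0 → (p2 → p0)) → ((p0 → p2) → (p1 → p0)))=T] refutes=False
  v=010: Γ:[] Δ:[((p0 → (p2 → p0)) → ((p0 → p2) → (p1 → p0)))=F] refutes=True  ← countermodel

Result: NO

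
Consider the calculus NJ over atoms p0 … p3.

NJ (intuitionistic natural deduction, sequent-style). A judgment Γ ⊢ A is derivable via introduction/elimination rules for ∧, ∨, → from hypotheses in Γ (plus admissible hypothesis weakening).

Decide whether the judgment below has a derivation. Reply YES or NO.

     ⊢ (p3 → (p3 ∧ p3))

Derivation trace:
[→I]  ⊢ (p3 → (p3 ∧ p3))
  [∧I] p3 ⊢ (p3 ∧ p3)
    [Ax] p3 ⊢ p3
    [Ax] p3 ⊢ p3

Result: YES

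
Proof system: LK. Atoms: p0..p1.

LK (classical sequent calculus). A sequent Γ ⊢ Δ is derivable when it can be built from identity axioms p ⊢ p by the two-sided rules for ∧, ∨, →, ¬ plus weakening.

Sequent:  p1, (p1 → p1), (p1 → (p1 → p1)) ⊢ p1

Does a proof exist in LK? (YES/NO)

Derivation (root first):
[→L] p1, (p1 → p1), (p1 → (p1 → p1)) ⊢ p1
  [→L] p1, (p1 → p1) ⊢ p1
    [Ax] p1 ⊢ p1
    [Ax] p1 ⊢ p1
  [→L] p1, (p1 → p1) ⊢ p1
    [Ax] p1 ⊢ p1
    [Ax] p1 ⊢ p1

Result: YES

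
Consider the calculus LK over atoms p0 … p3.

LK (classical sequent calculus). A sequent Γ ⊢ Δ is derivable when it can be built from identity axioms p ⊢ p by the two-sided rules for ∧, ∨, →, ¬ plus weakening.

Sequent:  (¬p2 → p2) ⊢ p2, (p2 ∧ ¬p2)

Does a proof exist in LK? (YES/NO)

Derivation (root first):
[→L] (¬p2 → p2) ⊢ p2, (p2 ∧ ¬p2)
  [¬R]  ⊢ p2, ¬p2
    [Ax] p2 ⊢ p2
  [∧R] p2 ⊢ p2, (p2 ∧ ¬p2)
    [Ax] p2 ⊢ p2
    [¬R]  ⊢ p2, ¬p2
      [Ax] p2 ⊢ p2

Result: YES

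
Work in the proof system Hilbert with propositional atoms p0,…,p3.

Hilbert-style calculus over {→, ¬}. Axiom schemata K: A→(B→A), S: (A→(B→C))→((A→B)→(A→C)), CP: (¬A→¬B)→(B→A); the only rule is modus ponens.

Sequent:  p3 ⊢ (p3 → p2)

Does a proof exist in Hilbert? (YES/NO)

Enumerate valuations to refute Γ ⊢ Δ:
  v=0000: Γ:[p3=F] Δ:[(p3 → p2)=T] refutes=False
  v=0001: Γ:[p3=T] Δ:[(p3 → p2)=F] refutes=True  ← countermodel

Result: NO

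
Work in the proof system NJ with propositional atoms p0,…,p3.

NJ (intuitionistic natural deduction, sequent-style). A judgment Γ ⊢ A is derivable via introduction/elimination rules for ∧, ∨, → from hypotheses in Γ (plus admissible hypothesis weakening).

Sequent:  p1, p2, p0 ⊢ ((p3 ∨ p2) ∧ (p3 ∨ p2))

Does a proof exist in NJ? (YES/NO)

Proof tree:
[∧I] p1, p2, p0 ⊢ ((p3 ∨ p2) ∧ (p3 ∨ p2))
  [Wk] p2, p1 ⊢ (p3 ∨ p2)
    [∨I₂] p2 ⊢ (p3 ∨ p2)
      [Ax] p2 ⊢ p2
  [Wk] p2, p0 ⊢ (p3 ∨ p2)
    [∨I₂] p2 ⊢ (p3 ∨ p2)
      [Ax] p2 ⊢ p2

Result: YES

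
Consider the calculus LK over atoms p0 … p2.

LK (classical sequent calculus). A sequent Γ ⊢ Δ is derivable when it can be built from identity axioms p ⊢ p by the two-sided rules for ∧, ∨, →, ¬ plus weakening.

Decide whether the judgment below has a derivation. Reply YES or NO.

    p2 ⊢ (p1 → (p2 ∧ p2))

Derivation trace:
[→R] p2 ⊢ (p1 → (p2 ∧ p2))
  [∧R] p1, p2 ⊢ (p2 ∧ p2)
    [WL] p2, p1 ⊢ p2
      [Ax] p2 ⊢ p2
    [Ax] p2 ⊢ p2

Result: YES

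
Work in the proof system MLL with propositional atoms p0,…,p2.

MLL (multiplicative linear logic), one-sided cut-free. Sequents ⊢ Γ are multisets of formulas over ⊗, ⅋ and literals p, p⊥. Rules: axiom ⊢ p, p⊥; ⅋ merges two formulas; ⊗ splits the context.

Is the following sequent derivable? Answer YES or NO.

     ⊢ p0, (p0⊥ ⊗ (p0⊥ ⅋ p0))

Derivation (root first):
[⊗]  ⊢ p0, (p0⊥ ⊗ (p0⊥ ⅋ p0))
  [Ax]  ⊢ p0, p0⊥
  [⅋]  ⊢ (p0⊥ ⅋ p0)
    [Ax]  ⊢ p0, p0⊥

Result: YES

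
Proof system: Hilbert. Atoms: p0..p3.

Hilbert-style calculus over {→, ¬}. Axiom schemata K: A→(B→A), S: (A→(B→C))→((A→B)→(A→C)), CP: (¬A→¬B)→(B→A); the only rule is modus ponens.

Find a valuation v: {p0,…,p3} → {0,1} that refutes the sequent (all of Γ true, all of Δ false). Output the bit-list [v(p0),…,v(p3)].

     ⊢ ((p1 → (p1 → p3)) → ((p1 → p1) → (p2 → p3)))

Enumerate valuations to refute Γ ⊢ Δ:
  v=0000: Γ:[] Δ:[((p1 → (p1 → p3)) → ((p1 → p1) → (p2 → p3)))=T] refutes=False
  v=0001: Γ:[] Δ:[((p1 → (p1 → p3)) → ((p1 → p1) → (p2 → p3)))=T] refutes=False
  v=0010: Γ:[] Δ:[((p1 → (p1 → p3)) → ((p1 → p1) → (p2 → p3)))=F] refutes=True  ← countermodel

Result: [0, 0, 1, 0]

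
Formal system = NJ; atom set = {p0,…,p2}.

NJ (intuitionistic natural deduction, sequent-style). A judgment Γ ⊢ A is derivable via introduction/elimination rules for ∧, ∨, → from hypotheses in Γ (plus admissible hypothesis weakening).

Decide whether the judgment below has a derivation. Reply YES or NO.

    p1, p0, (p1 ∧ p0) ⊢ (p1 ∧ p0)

Derivation (root first):
[Wk] p1, p0, (p1 ∧ p0) ⊢ (p1 ∧ p0)
  [∧I] p1, p0 ⊢ (p1 ∧ p0)
    [Ax] p1 ⊢ p1
    [Ax] p0 ⊢ p0

Result: YES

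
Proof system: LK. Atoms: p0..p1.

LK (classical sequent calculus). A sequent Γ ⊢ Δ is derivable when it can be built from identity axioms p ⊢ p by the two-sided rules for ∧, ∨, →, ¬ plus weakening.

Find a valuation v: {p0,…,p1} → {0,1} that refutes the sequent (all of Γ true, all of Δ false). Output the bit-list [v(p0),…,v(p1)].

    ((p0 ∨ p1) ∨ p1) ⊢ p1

Truth-table refutation:
  v=00: Γ:[((p0 ∨ p1) ∨ p1)=F] Δ:[p1=F] refutes=False
  v=01: Γ:[((p0 ∨ p1) ∨ p1)=T] Δ:[p1=T] refutes=False
  v=10: Γ:[((p0 ∨ p1) ∨ p1)=T] Δ:[p1=F] refutes=True  ← countermodel

Result: [1, 0]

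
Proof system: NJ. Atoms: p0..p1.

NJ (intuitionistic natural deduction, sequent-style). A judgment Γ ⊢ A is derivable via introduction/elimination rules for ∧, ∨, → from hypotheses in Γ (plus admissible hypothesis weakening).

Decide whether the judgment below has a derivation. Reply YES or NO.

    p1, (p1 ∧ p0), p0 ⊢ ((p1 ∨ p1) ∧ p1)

Proof tree:
[∧I] p1, (p1 ∧ p0), p0 ⊢ ((p1 ∨ p1) ∧ p1)
  [∨I₁] p1, (p1 ∧ p0) ⊢ (p1 ∨ p1)
    [Wk] p1, (p1 ∧ p0) ⊢ p1
      [Ax] p1 ⊢ p1
  [Wk] p1, p0 ⊢ p1
    [Ax] p1 ⊢ p1

Result: YES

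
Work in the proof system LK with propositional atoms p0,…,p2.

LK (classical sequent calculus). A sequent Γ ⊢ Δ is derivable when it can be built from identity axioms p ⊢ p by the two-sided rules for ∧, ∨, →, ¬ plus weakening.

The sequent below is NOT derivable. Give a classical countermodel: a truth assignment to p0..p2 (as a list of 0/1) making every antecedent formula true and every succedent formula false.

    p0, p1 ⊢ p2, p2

Search for a countermodel by truth-table:
  v=000: Γ:[p0=F, p1=F] Δ:[p2=F, p2=F] refutes=False
  v=001: Γ:[p0=F, p1=F] Δ:[p2=T, p2=T] refutes=False
  v=010: Γ:[p0=F, p1=T] Δ:[p2=F, p2=F] refutes=False
  v=011: Γ:[p0=F, p1=T] Δ:[p2=T, p2=T] refutes=False
  v=100: Γ:[p0=T, p1=F] Δ:[p2=F, p2=F] refutes=False
  v=101: Γ:[p0=T, p1=F] Δ:[p2=T, p2=T] refutes=False
  v=110: Γ:[p0=T, p1=T] Δ:[p2=F, p2=F] refutes=True  ← countermodel

Result: [1, 1, 0]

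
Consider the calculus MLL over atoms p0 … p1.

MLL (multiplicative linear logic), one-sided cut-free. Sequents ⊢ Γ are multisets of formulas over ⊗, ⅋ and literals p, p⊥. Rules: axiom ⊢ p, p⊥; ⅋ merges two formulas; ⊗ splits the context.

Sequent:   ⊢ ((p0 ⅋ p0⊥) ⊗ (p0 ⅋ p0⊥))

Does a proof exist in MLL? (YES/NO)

Proof tree:
[⊗]  ⊢ ((p0 ⅋ p0⊥) ⊗ (p0 ⅋ p0⊥))
  [⅋]  ⊢ (p0 ⅋ p0⊥)
    [Ax]  ⊢ p0, p0⊥
  [⅋]  ⊢ (p0 ⅋ p0⊥)
    [Ax]  ⊢ p0, p0⊥

Result: YES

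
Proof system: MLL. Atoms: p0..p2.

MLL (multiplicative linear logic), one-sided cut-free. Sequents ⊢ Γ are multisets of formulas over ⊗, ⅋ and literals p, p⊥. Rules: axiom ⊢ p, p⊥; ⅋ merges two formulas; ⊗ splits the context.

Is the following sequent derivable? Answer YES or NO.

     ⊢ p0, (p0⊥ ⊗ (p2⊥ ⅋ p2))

Proof tree:
[⊗]  ⊢ p0, (p0⊥ ⊗ (p2⊥ ⅋ p2))
  [Ax]  ⊢ p0, p0⊥
  [⅋]  ⊢ (p2⊥ ⅋ p2)
    [Ax]  ⊢ p2, p2⊥

Result: YES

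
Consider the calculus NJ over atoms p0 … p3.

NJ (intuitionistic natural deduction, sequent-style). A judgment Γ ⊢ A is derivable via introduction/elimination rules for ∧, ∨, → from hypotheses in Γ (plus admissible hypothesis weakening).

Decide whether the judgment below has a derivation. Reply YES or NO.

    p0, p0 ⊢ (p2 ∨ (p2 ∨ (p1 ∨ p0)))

Derivation (root first):
[∨I₂] p0, p0 ⊢ (p2 ∨ (p2 ∨ (p1 ∨ p0)))
  [∨I₂] p0, p0 ⊢ (p2 ∨ (p1 ∨ p0))
    [Wk] p0, p0 ⊢ (p1 ∨ p0)
      [∨I₂] p0 ⊢ (p1 ∨ p0)
        [Ax] p0 ⊢ p0

Result: YES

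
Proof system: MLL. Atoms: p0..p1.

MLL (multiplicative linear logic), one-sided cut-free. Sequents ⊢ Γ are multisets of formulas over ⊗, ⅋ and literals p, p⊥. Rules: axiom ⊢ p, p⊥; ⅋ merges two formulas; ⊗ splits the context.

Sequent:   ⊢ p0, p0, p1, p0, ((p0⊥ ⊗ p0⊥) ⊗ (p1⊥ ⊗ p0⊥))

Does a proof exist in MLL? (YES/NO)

Derivation (root first):
[⊗]  ⊢ p0, p0, p1, p0, ((p0⊥ ⊗ p0⊥) ⊗ (p1⊥ ⊗ p0⊥))
  [⊗]  ⊢ p0, p0, (p0⊥ ⊗ p0⊥)
    [Ax]  ⊢ p0, p0⊥
    [Ax]  ⊢ p0, p0⊥
  [⊗]  ⊢ p1, p0, (p1⊥ ⊗ p0⊥)
    [Ax]  ⊢ p1, p1⊥
    [Ax]  ⊢ p0, p0⊥

Result: YES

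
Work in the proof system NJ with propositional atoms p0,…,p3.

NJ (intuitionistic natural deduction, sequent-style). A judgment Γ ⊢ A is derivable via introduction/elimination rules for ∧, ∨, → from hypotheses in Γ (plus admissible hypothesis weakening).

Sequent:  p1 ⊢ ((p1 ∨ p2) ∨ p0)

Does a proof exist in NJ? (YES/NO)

Derivation (root first):
[∨I₁] p1 ⊢ ((p1 ∨ p2) ∨ p0)
  [∨I₁] p1 ⊢ (p1 ∨ p2)
    [Ax] p1 ⊢ p1

Result: YES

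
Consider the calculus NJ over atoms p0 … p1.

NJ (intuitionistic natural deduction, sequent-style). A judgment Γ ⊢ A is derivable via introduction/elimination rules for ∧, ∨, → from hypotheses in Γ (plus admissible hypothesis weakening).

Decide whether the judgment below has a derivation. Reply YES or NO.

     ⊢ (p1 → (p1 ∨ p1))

Derivation trace:
[→I]  ⊢ (p1 → (p1 ∨ p1))
  [∨I₁] p1 ⊢ (p1 ∨ p1)
    [Ax] p1 ⊢ p1

Result: YES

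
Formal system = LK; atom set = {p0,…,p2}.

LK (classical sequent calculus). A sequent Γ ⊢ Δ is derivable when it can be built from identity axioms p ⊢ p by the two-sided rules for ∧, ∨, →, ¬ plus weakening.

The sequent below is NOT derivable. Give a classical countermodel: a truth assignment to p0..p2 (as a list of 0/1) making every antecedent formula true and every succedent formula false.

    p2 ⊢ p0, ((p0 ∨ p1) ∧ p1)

Truth-table refutation:
  v=000: Γ:[p2=F] Δ:[p0=F, ((p0 ∨ p1) ∧ p1)=F] refutes=False
  v=001: Γ:[p2=T] Δ:[p0=F, ((p0 ∨ p1) ∧ p1)=F] refutes=True  ← countermodel

Result: [0, 0, 1]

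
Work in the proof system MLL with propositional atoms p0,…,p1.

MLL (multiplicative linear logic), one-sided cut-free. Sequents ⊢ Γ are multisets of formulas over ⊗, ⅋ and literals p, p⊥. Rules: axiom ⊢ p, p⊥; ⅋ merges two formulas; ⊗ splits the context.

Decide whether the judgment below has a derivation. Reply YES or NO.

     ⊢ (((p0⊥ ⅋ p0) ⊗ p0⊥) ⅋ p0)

Derivation trace:
[⅋]  ⊢ (((p0⊥ ⅋ p0) ⊗ p0⊥) ⅋ p0)
  [⊗]  ⊢ p0, ((p0⊥ ⅋ p0) ⊗ p0⊥)
    [⅋]  ⊢ (p0⊥ ⅋ p0)
      [Ax]  ⊢ p0, p0⊥
    [Ax]  ⊢ p0, p0⊥

Result: YES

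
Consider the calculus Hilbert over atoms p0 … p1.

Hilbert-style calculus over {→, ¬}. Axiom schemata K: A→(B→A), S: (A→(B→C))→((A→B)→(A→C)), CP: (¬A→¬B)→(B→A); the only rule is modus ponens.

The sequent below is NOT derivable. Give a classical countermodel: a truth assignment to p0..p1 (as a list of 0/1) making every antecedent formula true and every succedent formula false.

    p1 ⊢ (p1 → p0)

Enumerate valuations to refute Γ ⊢ Δ:
  v=00: Γ:[p1=F] Δ:[(p1 → p0)=T] refutes=False
  v=01: Γ:[p1=T] Δ:[(p1 → p0)=F] refutes=True  ← countermodel

Result: [0, 1]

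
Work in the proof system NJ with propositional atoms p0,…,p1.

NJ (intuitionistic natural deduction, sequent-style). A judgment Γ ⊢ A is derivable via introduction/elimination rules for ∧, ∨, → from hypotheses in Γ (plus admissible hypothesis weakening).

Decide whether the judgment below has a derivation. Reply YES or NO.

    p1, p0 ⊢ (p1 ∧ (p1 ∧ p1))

Derivation (root first):
[∧I] p1, p0 ⊢ (p1 ∧ (p1 ∧ p1))
  [Wk] p1, p0, p1 ⊢ p1
    [Wk] p1, p0 ⊢ p1
      [Ax] p1 ⊢ p1
  [∧I] p1 ⊢ (p1 ∧ p1)
    [Ax] p1 ⊢ p1
    [Ax] p1 ⊢ p1

Result: YES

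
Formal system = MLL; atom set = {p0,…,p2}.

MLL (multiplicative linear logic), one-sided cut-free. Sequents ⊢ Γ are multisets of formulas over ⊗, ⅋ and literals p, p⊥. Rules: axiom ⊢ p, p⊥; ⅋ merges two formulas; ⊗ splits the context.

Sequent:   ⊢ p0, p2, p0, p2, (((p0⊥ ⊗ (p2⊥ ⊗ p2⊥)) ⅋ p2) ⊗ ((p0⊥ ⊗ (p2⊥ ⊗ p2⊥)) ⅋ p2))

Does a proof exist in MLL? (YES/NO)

Derivation trace:
[⊗]  ⊢ p0, p2, p0, p2, (((p0⊥ ⊗ (p2⊥ ⊗ p2⊥)) ⅋ p2) ⊗ ((p0⊥ ⊗ (p2⊥ ⊗ p2⊥)) ⅋ p2))
  [⅋]  ⊢ p0, p2, ((p0⊥ ⊗ (p2⊥ ⊗ p2⊥)) ⅋ p2)
    [⊗]  ⊢ p0, p2, p2, (p0⊥ ⊗ (p2⊥ ⊗ p2⊥))
      [Ax]  ⊢ p0, p0⊥
      [⊗]  ⊢ p2, p2, (p2⊥ ⊗ p2⊥)
        [Ax]  ⊢ p2, p2⊥
        [Ax]  ⊢ p2, p2⊥
  [⅋]  ⊢ p0, p2, ((p0⊥ ⊗ (p2⊥ ⊗ p2⊥)) ⅋ p2)
    [⊗]  ⊢ p0, p2, p2, (p0⊥ ⊗ (p2⊥ ⊗ p2⊥))
      [Ax]  ⊢ p0, p0⊥
      [⊗]  ⊢ p2, p2, (p2⊥ ⊗ p2⊥)
        [Ax]  ⊢ p2, p2⊥
        [Ax]  ⊢ p2, p2⊥

Result: YES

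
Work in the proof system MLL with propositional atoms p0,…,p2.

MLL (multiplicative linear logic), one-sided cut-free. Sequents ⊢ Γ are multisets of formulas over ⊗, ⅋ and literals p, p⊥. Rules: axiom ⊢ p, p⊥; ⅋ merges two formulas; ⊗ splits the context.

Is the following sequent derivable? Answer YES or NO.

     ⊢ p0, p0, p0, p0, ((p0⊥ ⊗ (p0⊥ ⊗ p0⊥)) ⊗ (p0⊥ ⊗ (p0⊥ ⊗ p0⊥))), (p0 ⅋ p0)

Derivation trace:
[⅋]  ⊢ p0, p0, p0, p0, ((p0⊥ ⊗ (p0⊥ ⊗ p0⊥)) ⊗ (p0⊥ ⊗ (p0⊥ ⊗ p0⊥))), (p0 ⅋ p0)
  [⊗]  ⊢ p0, p0, p0, p0, p0, p0, ((p0⊥ ⊗ (p0⊥ ⊗ p0⊥)) ⊗ (p0⊥ ⊗ (p0⊥ ⊗ p0⊥)))
    [⊗]  ⊢ p0, p0, p0, (p0⊥ ⊗ (p0⊥ ⊗ p0⊥))
      [Ax]  ⊢ p0, p0⊥
      [⊗]  ⊢ p0, p0, (p0⊥ ⊗ p0⊥)
        [Ax]  ⊢ p0, p0⊥
        [Ax]  ⊢ p0, p0⊥
    [⊗]  ⊢ p0, p0, p0, (p0⊥ ⊗ (p0⊥ ⊗ p0⊥))
      [Ax]  ⊢ p0, p0⊥
      [⊗]  ⊢ p0, p0, (p0⊥ ⊗ p0⊥)
        [Ax]  ⊢ p0, p0⊥
        [Ax]  ⊢ p0, p0⊥

Result: YES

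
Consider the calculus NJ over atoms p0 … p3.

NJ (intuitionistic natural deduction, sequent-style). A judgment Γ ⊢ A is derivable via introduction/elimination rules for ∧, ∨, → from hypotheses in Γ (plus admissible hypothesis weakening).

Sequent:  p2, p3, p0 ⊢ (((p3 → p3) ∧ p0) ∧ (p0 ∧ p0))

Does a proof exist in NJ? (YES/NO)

Proof tree:
[∧I] p2, p3, p0 ⊢ (((p3 → p3) ∧ p0) ∧ (p0 ∧ p0))
  [∧I] p3, p0 ⊢ ((p3 → p3) ∧ p0)
    [Wk] p3 ⊢ (p3 → p3)
      [→I]  ⊢ (p3 → p3)
        [Ax] p3 ⊢ p3
    [Ax] p0 ⊢ p0
  [Wk] p0, p2 ⊢ (p0 ∧ p0)
    [∧I] p0 ⊢ (p0 ∧ p0)
      [Ax] p0 ⊢ p0
      [Ax] p0 ⊢ p0

Result: YES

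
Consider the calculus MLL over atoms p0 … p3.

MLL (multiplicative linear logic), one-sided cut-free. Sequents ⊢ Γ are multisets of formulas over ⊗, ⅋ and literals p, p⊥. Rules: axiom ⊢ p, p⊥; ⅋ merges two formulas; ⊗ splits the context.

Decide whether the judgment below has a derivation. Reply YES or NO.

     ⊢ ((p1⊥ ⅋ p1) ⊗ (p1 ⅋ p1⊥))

Derivation (root first):
[⊗]  ⊢ ((p1⊥ ⅋ p1) ⊗ (p1 ⅋ p1⊥))
  [⅋]  ⊢ (p1⊥ ⅋ p1)
    [Ax]  ⊢ p1, p1⊥
  [⅋]  ⊢ (p1 ⅋ p1⊥)
    [Ax]  ⊢ p1, p1⊥

Result: YES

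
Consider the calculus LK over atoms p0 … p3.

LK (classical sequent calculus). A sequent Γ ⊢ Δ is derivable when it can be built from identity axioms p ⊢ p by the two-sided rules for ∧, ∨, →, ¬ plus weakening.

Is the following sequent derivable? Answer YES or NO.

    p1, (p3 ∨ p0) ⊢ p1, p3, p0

Derivation (root first):
[∨L] p1, (p3 ∨ p0) ⊢ p1, p3, p0
  [WR] p3 ⊢ p3, p0
    [Ax] p3 ⊢ p3
  [WL] p1, p0 ⊢ p1
    [Ax] p1 ⊢ p1

Result: YES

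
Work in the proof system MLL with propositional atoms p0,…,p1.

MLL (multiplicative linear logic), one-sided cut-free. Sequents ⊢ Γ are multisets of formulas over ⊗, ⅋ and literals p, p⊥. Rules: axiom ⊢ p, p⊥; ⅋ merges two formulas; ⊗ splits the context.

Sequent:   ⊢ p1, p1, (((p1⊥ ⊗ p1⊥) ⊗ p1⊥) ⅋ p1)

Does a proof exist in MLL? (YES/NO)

Derivation (root first):
[⅋]  ⊢ p1, p1, (((p1⊥ ⊗ p1⊥) ⊗ p1⊥) ⅋ p1)
  [⊗]  ⊢ p1, p1, p1, ((p1⊥ ⊗ p1⊥) ⊗ p1⊥)
    [⊗]  ⊢ p1, p1, (p1⊥ ⊗ p1⊥)
      [Ax]  ⊢ p1, p1⊥
      [Ax]  ⊢ p1, p1⊥
    [Ax]  ⊢ p1, p1⊥

Result: YES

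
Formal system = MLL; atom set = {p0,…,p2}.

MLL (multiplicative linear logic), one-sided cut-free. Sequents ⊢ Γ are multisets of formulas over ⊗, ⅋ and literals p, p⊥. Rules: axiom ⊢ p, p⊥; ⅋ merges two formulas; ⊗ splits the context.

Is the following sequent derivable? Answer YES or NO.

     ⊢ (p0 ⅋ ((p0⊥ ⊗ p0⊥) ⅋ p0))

Derivation trace:
[⅋]  ⊢ (p0 ⅋ ((p0⊥ ⊗ p0⊥) ⅋ p0))
  [⅋]  ⊢ p0, ((p0⊥ ⊗ p0⊥) ⅋ p0)
    [⊗]  ⊢ p0, p0, (p0⊥ ⊗ p0⊥)
      [Ax]  ⊢ p0, p0⊥
      [Ax]  ⊢ p0, p0⊥

Result: YES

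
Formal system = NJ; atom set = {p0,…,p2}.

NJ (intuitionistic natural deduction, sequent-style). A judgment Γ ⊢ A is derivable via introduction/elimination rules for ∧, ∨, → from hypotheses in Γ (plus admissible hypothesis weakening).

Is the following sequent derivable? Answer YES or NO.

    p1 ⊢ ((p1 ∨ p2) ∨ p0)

Proof tree:
[∨I₁] p1 ⊢ ((p1 ∨ p2) ∨ p0)
  [∨I₁] p1 ⊢ (p1 ∨ p2)
    [Ax] p1 ⊢ p1

Result: YES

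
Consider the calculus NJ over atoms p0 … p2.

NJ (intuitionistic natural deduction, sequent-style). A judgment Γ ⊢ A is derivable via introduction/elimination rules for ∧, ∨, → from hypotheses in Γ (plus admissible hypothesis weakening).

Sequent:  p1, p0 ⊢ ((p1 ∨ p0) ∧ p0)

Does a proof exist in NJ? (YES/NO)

Derivation trace:
[∧I] p1, p0 ⊢ ((p1 ∨ p0) ∧ p0)
  [∨I₁] p1 ⊢ (p1 ∨ p0)
    [Ax] p1 ⊢ p1
  [Ax] p0 ⊢ p0

Result: YES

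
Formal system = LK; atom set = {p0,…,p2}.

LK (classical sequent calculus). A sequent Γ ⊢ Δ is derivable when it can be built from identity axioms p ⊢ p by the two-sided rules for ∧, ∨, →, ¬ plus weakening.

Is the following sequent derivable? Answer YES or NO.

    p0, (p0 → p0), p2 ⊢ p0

Derivation trace:
[WL] p0, (p0 → p0), p2 ⊢ p0
  [→L] p0, (p0 → p0) ⊢ p0
    [Ax] p0 ⊢ p0
    [Ax] p0 ⊢ p0

Result: YES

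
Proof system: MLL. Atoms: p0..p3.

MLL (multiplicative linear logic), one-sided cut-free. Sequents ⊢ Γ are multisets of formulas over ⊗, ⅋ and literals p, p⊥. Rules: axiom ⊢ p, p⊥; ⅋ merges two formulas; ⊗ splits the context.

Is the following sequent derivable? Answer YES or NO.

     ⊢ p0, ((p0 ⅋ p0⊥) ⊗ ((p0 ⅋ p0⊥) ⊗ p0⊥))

Derivation trace:
[⊗]  ⊢ p0, ((p0 ⅋ p0⊥) ⊗ ((p0 ⅋ p0⊥) ⊗ p0⊥))
  [⅋]  ⊢ (p0 ⅋ p0⊥)
    [Ax]  ⊢ p0, p0⊥
  [⊗]  ⊢ p0, ((p0 ⅋ p0⊥) ⊗ p0⊥)
    [⅋]  ⊢ (p0 ⅋ p0⊥)
      [Ax]  ⊢ p0, p0⊥
    [Ax]  ⊢ p0, p0⊥

Result: YES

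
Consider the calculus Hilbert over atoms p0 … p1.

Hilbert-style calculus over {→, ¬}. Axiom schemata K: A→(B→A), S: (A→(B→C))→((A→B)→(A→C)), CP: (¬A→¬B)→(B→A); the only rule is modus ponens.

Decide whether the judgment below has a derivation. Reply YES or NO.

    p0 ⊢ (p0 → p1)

Enumerate valuations to refute Γ ⊢ Δ:
  v=00: Γ:[p0=F] Δ:[(p0 → p1)=T] refutes=False
  v=01: Γ:[p0=F] Δ:[(p0 → p1)=T] refutes=False
  v=10: Γ:[p0=T] Δ:[(p0 → p1)=F] refutes=True  ← countermodel

Result: NO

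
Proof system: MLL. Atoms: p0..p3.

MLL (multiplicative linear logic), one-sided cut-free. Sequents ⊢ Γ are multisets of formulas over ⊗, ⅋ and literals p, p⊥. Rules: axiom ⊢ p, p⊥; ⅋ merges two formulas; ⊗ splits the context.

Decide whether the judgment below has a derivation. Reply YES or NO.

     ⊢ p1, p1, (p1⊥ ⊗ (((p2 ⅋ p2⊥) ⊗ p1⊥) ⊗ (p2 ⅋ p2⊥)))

Derivation (root first):
[⊗]  ⊢ p1, p1, (p1⊥ ⊗ (((p2 ⅋ p2⊥) ⊗ p1⊥) ⊗ (p2 ⅋ p2⊥)))
  [Ax]  ⊢ p1, p1⊥
  [⊗]  ⊢ p1, (((p2 ⅋ p2⊥) ⊗ p1⊥) ⊗ (p2 ⅋ p2⊥))
    [⊗]  ⊢ p1, ((p2 ⅋ p2⊥) ⊗ p1⊥)
      [⅋]  ⊢ (p2 ⅋ p2⊥)
        [Ax]  ⊢ p2, p2⊥
      [Ax]  ⊢ p1, p1⊥
    [⅋]  ⊢ (p2 ⅋ p2⊥)
      [Ax]  ⊢ p2, p2⊥

Result: YES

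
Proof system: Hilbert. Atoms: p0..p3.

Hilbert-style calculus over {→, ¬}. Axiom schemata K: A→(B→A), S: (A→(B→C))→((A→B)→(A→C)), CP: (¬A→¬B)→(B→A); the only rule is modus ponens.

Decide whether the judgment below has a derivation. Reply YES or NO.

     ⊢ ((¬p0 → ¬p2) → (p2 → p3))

Truth-table refutation:
  v=0000: Γ:[] Δ:[((¬p0 → ¬p2) → (p2 → p3))=T] refutes=False
  v=0001: Γ:[] Δ:[((¬p0 → ¬p2) → (p2 → p3))=T] refutes=False
  v=0010: Γ:[] Δ:[((¬p0 → ¬p2) → (p2 → p3))=T] refutes=False
  v=0011: Γ:[] Δ:[((¬p0 → ¬p2) → (p2 → p3))=T] refutes=False
  v=0100: Γ:[] Δ:[((¬p0 → ¬p2) → (p2 → p3))=T] refutes=False
  v=0101: Γ:[] Δ:[((¬p0 → ¬p2) → (p2 → p3))=T] refutes=False
  v=0110: Γ:[] Δ:[((¬p0 → ¬p2) → (p2 → p3))=T] refutes=False
  v=0111: Γ:[] Δ:[((¬p0 → ¬p2) → (p2 → p3))=T] refutes=False
  v=1000: Γ:[] Δ:[((¬p0 → ¬p2) → (p2 → p3))=T] refutes=False
  v=1001: Γ:[] Δ:[((¬p0 → ¬p2) → (p2 → p3))=T] refutes=False
  v=1010: Γ:[] Δ:[((¬p0 → ¬p2) → (p2 → p3))=F] refutes=True  ← countermodel

Result: NO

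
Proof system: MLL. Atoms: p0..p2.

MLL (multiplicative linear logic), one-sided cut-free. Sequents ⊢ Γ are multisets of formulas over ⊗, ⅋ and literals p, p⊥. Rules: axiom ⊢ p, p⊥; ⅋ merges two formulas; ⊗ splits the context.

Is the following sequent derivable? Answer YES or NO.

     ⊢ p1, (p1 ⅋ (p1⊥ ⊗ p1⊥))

Proof tree:
[⅋]  ⊢ p1, (p1 ⅋ (p1⊥ ⊗ p1⊥))
  [⊗]  ⊢ p1, p1, (p1⊥ ⊗ p1⊥)
    [Ax]  ⊢ p1, p1⊥
    [Ax]  ⊢ p1, p1⊥

Result: YES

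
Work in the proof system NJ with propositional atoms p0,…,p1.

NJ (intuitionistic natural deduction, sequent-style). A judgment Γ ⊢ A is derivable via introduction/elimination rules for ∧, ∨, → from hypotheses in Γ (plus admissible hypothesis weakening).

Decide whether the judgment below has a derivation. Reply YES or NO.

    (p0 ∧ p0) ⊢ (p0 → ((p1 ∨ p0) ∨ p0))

Proof tree:
[→I] (p0 ∧ p0) ⊢ (p0 → ((p1 ∨ p0) ∨ p0))
  [∨I₁] p0, (p0 ∧ p0) ⊢ ((p1 ∨ p0) ∨ p0)
    [Wk] p0, (p0 ∧ p0) ⊢ (p1 ∨ p0)
      [∨I₂] p0 ⊢ (p1 ∨ p0)
        [Ax] p0 ⊢ p0

Result: YES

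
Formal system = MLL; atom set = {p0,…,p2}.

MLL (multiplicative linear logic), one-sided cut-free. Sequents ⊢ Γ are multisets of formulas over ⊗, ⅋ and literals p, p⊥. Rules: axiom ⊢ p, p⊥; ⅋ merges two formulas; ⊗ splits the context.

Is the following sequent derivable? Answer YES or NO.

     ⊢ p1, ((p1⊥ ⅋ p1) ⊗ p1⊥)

Derivation (root first):
[⊗]  ⊢ p1, ((p1⊥ ⅋ p1) ⊗ p1⊥)
  [⅋]  ⊢ (p1⊥ ⅋ p1)
    [Ax]  ⊢ p1, p1⊥
  [Ax]  ⊢ p1, p1⊥

Result: YES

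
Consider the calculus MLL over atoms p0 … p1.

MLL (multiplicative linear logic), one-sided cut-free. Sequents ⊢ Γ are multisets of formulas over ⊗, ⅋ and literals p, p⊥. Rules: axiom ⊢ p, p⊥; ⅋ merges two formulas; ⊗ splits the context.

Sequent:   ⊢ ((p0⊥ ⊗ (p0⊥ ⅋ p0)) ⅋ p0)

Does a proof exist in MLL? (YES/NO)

Derivation (root first):
[⅋]  ⊢ ((p0⊥ ⊗ (p0⊥ ⅋ p0)) ⅋ p0)
  [⊗]  ⊢ p0, (p0⊥ ⊗ (p0⊥ ⅋ p0))
    [Ax]  ⊢ p0, p0⊥
    [⅋]  ⊢ (p0⊥ ⅋ p0)
      [Ax]  ⊢ p0, p0⊥

Result: YES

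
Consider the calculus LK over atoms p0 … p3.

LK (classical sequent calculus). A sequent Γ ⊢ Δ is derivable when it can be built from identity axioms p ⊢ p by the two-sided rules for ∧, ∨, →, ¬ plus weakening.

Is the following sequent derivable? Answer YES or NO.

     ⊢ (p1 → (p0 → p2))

Truth-table refutation:
  v=0000: Γ:[] Δ:[(p1 → (p0 → p2))=T] refutes=False
  v=0001: Γ:[] Δ:[(p1 → (p0 → p2))=T] refutes=False
  v=0010: Γ:[] Δ:[(p1 → (p0 → p2))=T] refutes=False
  v=0011: Γ:[] Δ:[(p1 → (p0 → p2))=T] refutes=False
  v=0100: Γ:[] Δ:[(p1 → (p0 → p2))=T] refutes=False
  v=0101: Γ:[] Δ:[(p1 → (p0 → p2))=T] refutes=False
  v=0110: Γ:[] Δ:[(p1 → (p0 → p2))=T] refutes=False
  v=0111: Γ:[] Δ:[(p1 → (p0 → p2))=T] refutes=False
  v=1000: Γ:[] Δ:[(p1 → (p0 → p2))=T] refutes=False
  v=1001: Γ:[] Δ:[(p1 → (p0 → p2))=T] refutes=False
  v=1010: Γ:[] Δ:[(p1 → (p0 → p2))=T] refutes=False
  v=1011: Γ:[] Δ:[(p1 → (p0 → p2))=T] refutes=False
  v=1100: Γ:[] Δ:[(p1 → (p0 → p2))=F] refutes=True  ← countermodel

Result: NO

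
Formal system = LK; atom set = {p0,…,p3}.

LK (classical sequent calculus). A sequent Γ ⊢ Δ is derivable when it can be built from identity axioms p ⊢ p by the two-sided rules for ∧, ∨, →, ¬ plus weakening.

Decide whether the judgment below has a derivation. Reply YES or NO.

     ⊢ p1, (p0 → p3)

Truth-table refutation:
  v=0000: Γ:[] Δ:[p1=F, (p0 → p3)=T] refutes=False
  v=0001: Γ:[] Δ:[p1=F, (p0 → p3)=T] refutes=False
  v=0010: Γ:[] Δ:[p1=F, (p0 → p3)=T] refutes=False
  v=0011: Γ:[] Δ:[p1=F, (p0 → p3)=T] refutes=False
  v=0100: Γ:[] Δ:[p1=T, (p0 → p3)=T] refutes=False
  v=0101: Γ:[] Δ:[p1=T, (p0 → p3)=T] refutes=False
  v=0110: Γ:[] Δ:[p1=T, (p0 → p3)=T] refutes=False
  v=0111: Γ:[] Δ:[p1=T, (p0 → p3)=T] refutes=False
  v=1000: Γ:[] Δ:[p1=F, (p0 → p3)=F] refutes=True  ← countermodel

Result: NO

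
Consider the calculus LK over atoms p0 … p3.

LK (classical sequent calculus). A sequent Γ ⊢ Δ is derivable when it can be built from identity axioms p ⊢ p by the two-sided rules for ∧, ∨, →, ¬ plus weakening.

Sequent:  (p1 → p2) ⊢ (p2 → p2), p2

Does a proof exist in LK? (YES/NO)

Derivation (root first):
[→L] (p1 → p2) ⊢ (p2 → p2), p2
  [WR]  ⊢ (p2 → p2), p1
    [→R]  ⊢ (p2 → p2)
      [Ax] p2 ⊢ p2
  [Ax] p2 ⊢ p2

Result: YES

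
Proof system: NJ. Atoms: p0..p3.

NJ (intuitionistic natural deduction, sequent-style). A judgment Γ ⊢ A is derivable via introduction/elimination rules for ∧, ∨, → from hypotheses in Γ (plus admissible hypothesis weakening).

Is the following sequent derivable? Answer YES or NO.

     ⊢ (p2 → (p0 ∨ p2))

Derivation (root first):
[→I]  ⊢ (p2 → (p0 ∨ p2))
  [∨I₂] p2 ⊢ (p0 ∨ p2)
    [Ax] p2 ⊢ p2

Result: YES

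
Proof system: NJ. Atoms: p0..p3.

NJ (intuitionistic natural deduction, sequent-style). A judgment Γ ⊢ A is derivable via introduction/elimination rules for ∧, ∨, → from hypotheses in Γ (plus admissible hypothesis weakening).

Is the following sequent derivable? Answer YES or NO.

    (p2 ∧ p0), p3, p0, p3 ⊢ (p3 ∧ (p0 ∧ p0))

Proof tree:
[Wk] (p2 ∧ p0), p3, p0, p3 ⊢ (p3 ∧ (p0 ∧ p0))
  [∧I] (p2 ∧ p0), p3, p0 ⊢ (p3 ∧ (p0 ∧ p0))
    [Ax] p3 ⊢ p3
    [∧I] (p2 ∧ p0), p0 ⊢ (p0 ∧ p0)
      [Wk] p0, (p2 ∧ p0) ⊢ p0
        [Ax] p0 ⊢ p0
      [Wk] p0, (p2 ∧ p0) ⊢ p0
        [Ax] p0 ⊢ p0

Result: YES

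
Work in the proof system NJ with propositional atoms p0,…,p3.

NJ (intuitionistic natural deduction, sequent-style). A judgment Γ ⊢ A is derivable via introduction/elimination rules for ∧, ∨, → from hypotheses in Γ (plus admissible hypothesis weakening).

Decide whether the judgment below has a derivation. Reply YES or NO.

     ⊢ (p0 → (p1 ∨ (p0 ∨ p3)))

Derivation trace:
[→I]  ⊢ (p0 → (p1 ∨ (p0 ∨ p3)))
  [∨I₂] p0 ⊢ (p1 ∨ (p0 ∨ p3))
    [∨I₁] p0 ⊢ (p0 ∨ p3)
      [Ax] p0 ⊢ p0

Result: YES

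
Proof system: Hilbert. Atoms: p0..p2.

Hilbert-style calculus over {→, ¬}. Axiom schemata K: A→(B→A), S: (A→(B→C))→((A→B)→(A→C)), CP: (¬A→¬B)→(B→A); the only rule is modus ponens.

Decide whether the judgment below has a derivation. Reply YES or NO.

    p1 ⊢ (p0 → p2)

Search for a countermodel by truth-table:
  v=000: Γ:[p1=F] Δ:[(p0 → p2)=T] refutes=False
  v=001: Γ:[p1=F] Δ:[(p0 → p2)=T] refutes=False
  v=010: Γ:[p1=T] Δ:[(p0 → p2)=T] refutes=False
  v=011: Γ:[p1=T] Δ:[(p0 → p2)=T] refutes=False
  v=100: Γ:[p1=F] Δ:[(p0 → p2)=F] refutes=False
  v=101: Γ:[p1=F] Δ:[(p0 → p2)=T] refutes=False
  v=110: Γ:[p1=T] Δ:[(p0 → p2)=F] refutes=True  ← countermodel

Result: NO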